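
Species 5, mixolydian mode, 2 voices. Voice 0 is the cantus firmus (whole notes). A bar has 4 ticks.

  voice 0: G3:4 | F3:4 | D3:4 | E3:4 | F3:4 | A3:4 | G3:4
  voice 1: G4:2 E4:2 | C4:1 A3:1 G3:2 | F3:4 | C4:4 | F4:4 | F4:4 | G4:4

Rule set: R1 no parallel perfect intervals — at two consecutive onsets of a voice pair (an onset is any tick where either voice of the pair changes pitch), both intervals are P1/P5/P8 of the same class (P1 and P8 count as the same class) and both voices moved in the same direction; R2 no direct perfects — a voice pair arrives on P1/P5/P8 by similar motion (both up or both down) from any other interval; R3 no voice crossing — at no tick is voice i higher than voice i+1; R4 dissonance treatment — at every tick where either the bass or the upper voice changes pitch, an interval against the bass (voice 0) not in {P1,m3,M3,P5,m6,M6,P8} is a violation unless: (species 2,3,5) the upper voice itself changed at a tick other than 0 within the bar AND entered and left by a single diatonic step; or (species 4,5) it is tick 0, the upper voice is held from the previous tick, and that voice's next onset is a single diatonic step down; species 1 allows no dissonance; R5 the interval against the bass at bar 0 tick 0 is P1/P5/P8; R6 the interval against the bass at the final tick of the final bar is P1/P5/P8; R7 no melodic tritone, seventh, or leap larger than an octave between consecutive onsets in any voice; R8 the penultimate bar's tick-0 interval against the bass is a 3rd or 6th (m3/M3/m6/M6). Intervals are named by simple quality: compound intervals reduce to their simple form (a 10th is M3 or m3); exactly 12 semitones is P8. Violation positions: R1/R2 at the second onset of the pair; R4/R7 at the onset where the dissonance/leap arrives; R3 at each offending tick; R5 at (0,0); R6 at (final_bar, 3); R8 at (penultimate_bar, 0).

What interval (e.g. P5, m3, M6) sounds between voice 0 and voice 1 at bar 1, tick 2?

voice 0=F3 voice 1=G3 -> M2

M2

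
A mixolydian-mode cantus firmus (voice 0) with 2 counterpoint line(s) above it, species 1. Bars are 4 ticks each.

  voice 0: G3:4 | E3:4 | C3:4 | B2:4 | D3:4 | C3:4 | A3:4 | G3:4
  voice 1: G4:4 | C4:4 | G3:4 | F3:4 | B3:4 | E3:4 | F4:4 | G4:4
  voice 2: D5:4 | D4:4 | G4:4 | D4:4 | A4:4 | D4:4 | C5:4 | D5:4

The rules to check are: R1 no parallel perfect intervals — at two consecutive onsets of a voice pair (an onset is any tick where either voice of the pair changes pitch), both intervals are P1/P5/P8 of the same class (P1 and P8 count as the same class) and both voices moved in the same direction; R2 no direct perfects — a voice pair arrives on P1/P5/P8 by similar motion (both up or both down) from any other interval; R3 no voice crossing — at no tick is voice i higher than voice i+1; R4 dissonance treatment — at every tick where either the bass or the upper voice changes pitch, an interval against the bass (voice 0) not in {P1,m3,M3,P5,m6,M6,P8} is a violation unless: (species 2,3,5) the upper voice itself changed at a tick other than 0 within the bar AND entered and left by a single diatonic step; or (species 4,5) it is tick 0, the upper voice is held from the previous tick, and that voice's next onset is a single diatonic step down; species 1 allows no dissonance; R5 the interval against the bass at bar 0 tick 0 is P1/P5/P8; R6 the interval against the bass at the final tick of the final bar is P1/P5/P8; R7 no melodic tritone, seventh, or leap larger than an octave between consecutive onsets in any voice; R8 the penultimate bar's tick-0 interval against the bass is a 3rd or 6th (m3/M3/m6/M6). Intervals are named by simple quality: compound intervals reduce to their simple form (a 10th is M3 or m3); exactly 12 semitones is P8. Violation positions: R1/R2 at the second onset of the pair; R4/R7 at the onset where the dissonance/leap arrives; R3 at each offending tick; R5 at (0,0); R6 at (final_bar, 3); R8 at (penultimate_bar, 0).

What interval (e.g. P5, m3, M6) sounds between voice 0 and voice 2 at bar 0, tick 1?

P5

voice 0=G3 voice 2=D5 -> P5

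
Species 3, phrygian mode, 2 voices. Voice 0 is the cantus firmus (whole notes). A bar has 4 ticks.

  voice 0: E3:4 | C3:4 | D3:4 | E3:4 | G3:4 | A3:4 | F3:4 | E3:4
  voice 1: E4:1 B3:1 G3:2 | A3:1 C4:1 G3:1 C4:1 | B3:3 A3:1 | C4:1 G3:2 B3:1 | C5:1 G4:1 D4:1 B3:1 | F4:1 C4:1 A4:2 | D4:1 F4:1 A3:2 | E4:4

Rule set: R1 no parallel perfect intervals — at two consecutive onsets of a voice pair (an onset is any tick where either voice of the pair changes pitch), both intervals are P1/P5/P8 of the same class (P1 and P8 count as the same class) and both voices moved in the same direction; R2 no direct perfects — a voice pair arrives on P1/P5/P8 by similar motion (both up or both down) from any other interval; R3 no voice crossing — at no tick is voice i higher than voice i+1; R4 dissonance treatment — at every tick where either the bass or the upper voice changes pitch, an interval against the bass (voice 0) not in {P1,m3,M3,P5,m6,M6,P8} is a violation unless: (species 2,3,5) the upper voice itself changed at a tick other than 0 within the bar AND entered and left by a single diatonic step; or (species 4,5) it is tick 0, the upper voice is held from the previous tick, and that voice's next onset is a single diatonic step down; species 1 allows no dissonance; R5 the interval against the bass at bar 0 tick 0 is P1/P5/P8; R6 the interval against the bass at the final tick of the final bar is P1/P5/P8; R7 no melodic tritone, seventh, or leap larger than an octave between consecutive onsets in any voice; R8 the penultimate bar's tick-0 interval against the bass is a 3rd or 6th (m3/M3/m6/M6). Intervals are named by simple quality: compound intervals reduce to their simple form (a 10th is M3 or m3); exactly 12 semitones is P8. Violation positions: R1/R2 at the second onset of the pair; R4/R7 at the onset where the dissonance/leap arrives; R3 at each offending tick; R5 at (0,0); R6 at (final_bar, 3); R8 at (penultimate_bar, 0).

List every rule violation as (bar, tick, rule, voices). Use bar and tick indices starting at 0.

(4, 0, R4, (0, 1))
(4, 0, R7, (1,))
(5, 0, R7, (1,))

bar 0: v0=E3 v1=E4 downbeat P8
bar 1: v0=C3 v1=A3 downbeat M6
bar 2: v0=D3 v1=B3 downbeat M6
bar 3: v0=E3 v1=C4 downbeat m6
bar 4: v0=G3 v1=C5 downbeat P4
bar 5: v0=A3 v1=F4 downbeat m6
bar 6: v0=F3 v1=D4 downbeat M6
bar 7: v0=E3 v1=E4 downbeat P8
  -> R4 @ bar 4 tick 0 v(0, 1): G3/C5 P4 untreated
  -> R7 @ bar 4 tick 0 v(1,): B3->C5 leap 13st
  -> R7 @ bar 5 tick 0 v(1,): B3->F4 leap 6st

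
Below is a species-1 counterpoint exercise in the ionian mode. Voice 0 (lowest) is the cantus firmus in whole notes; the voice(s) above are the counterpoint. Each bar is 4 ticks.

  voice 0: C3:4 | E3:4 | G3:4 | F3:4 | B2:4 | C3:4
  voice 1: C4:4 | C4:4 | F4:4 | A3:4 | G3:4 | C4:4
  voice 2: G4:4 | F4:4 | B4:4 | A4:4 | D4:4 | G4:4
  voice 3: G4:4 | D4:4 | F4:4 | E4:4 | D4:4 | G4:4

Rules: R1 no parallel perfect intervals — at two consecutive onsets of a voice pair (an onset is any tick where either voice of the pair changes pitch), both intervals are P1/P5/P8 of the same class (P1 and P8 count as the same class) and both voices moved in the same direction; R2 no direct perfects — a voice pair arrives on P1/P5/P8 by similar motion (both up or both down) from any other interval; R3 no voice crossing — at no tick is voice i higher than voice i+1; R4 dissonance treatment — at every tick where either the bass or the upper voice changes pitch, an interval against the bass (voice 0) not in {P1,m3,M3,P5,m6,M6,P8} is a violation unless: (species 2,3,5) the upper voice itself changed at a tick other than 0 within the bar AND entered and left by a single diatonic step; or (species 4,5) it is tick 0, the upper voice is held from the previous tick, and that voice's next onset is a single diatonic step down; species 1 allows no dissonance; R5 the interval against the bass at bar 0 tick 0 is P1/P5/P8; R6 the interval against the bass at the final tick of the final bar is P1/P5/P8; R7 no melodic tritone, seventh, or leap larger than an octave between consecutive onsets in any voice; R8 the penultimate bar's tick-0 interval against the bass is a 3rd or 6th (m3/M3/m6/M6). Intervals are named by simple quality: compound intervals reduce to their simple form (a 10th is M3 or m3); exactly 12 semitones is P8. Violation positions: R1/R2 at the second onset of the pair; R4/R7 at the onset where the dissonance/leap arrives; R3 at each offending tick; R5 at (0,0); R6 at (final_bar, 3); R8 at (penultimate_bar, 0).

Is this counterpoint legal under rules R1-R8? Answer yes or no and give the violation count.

No (31 violations)

bar 0: v0=C3 v1=C4 v2=G4 v3=G4 (P5)
bar 1: v0=E3 v1=C4 v2=F4 v3=D4 (m7)
bar 2: v0=G3 v1=F4 v2=B4 v3=F4 (m7)
bar 3: v0=F3 v1=A3 v2=A4 v3=E4 (M7)
bar 4: v0=B2 v1=G3 v2=D4 v3=D4 (m3)
bar 5: v0=C3 v1=C4 v2=G4 v3=G4 (P5)
  R3 @ bar1.0: F4 above D4
  R4 @ bar1.0: E3/F4 m2 untreated
  R4 @ bar1.0: E3/D4 m7 untreated
  R3 @ bar1.1: F4 above D4
  R3 @ bar1.2: F4 above D4
  R3 @ bar1.3: F4 above D4
  R2 @ bar2.0: C4/D4 M2 -> F4/F4 P1 similar
  R3 @ bar2.0: B4 above F4
  R4 @ bar2.0: G3/F4 m7 untreated
  R4 @ bar2.0: G3/F4 m7 untreated
  R7 @ bar2.0: F4->B4 leap 6st
  R3 @ bar2.1: B4 above F4
  R3 @ bar2.2: B4 above F4
  R3 @ bar2.3: B4 above F4
  R2 @ bar3.0: F4/B4 TT -> A3/A4 P8 similar
  R2 @ bar3.0: F4/F4 P1 -> A3/E4 P5 similar
  R3 @ bar3.0: A4 above E4
  R4 @ bar3.0: F3/E4 M7 untreated
  R3 @ bar3.1: A4 above E4
  R3 @ bar3.2: A4 above E4
  R3 @ bar3.3: A4 above E4
  R1 @ bar4.0: A3/E4 P5 -> G3/D4 P5 similar
  R2 @ bar4.0: A3/A4 P8 -> G3/D4 P5 similar
  R2 @ bar4.0: A4/E4 P4 -> D4/D4 P1 similar
  R7 @ bar4.0: F3->B2 leap 6st
  R1 @ bar5.0: G3/D4 P5 -> C4/G4 P5 similar
  R1 @ bar5.0: G3/D4 P5 -> C4/G4 P5 similar
  R1 @ bar5.0: D4/D4 P1 -> G4/G4 P1 similar
  R2 @ bar5.0: B2/G3 m6 -> C3/C4 P8 similar
  R2 @ bar5.0: B2/D4 m3 -> C3/G4 P5 similar
  R2 @ bar5.0: B2/D4 m3 -> C3/G4 P5 similar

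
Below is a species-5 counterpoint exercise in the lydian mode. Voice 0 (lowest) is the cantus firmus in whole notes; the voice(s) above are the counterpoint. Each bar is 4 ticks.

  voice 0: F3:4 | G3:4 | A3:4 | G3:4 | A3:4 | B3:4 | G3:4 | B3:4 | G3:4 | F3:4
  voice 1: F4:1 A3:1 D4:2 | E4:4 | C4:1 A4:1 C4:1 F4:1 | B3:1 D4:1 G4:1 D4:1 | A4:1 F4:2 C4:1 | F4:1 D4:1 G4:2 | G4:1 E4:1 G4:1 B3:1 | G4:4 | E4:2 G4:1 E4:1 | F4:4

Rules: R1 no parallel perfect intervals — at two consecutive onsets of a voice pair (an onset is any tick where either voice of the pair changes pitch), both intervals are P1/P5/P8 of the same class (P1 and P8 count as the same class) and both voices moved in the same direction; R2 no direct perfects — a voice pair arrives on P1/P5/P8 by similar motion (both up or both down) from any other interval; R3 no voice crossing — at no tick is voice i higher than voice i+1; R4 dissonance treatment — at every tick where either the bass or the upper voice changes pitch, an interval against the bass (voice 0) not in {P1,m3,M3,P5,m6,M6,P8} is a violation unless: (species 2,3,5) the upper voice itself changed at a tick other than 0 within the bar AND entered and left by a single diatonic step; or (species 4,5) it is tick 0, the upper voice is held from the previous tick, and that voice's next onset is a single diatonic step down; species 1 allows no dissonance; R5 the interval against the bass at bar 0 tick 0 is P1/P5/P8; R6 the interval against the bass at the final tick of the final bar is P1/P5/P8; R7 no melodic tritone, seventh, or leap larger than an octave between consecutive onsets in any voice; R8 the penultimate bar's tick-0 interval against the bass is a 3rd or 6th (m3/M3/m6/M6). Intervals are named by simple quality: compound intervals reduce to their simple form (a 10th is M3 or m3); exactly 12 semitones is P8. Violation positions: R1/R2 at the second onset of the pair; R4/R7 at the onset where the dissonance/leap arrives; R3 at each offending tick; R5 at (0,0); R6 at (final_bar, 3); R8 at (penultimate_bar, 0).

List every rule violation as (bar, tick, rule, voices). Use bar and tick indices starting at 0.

bar 0: v0=F3 v1=F4 downbeat P8
bar 1: v0=G3 v1=E4 downbeat M6
bar 2: v0=A3 v1=C4 downbeat m3
bar 3: v0=G3 v1=B3 downbeat M3
bar 4: v0=A3 v1=A4 downbeat P8
bar 5: v0=B3 v1=F4 downbeat TT
bar 6: v0=G3 v1=G4 downbeat P8
bar 7: v0=B3 v1=G4 downbeat m6
bar 8: v0=G3 v1=E4 downbeat M6
bar 9: v0=F3 v1=F4 downbeat P8
  -> R7 @ bar 3 tick 0 v(1,): F4->B3 leap 6st
  -> R2 @ bar 4 tick 0 v(0, 1): G3/D4 P5 -> A3/A4 P8 similar
  -> R4 @ bar 5 tick 0 v(0, 1): B3/F4 TT untreated

(3, 0, R7, (1,))
(4, 0, R2, (0, 1))
(5, 0, R4, (0, 1))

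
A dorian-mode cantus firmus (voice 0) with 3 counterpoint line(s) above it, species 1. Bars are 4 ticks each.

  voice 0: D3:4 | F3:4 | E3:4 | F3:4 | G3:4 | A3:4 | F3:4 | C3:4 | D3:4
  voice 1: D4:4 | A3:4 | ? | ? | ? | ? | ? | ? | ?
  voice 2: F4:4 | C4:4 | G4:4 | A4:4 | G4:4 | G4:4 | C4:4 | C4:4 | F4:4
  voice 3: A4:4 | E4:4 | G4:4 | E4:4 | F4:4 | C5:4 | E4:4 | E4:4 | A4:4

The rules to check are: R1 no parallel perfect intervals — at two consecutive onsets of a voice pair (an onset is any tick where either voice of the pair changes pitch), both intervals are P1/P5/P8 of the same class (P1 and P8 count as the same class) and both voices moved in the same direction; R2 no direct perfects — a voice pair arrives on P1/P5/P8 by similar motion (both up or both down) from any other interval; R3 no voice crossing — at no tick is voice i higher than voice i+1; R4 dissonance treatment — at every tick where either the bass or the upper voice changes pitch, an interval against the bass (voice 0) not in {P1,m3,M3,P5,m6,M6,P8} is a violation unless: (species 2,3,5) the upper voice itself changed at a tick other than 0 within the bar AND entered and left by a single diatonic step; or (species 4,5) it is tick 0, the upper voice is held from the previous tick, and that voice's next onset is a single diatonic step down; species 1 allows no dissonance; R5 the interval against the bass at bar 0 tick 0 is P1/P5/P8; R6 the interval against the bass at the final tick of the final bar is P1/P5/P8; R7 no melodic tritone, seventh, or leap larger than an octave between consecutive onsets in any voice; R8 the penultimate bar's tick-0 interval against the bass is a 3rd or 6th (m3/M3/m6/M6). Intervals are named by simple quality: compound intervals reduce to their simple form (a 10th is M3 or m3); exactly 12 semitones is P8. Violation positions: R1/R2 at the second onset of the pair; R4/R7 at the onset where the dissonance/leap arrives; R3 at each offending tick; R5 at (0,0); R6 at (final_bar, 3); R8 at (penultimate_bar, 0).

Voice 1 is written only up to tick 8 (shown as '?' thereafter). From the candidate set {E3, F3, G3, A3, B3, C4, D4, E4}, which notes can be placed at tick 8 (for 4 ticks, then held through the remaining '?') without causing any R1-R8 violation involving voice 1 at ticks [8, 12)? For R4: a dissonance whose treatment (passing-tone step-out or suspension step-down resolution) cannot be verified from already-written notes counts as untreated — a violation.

E3: violates R2
F3: violates R4
G3: legal
A3: violates R4
B3: legal
C4: violates R1,R2
D4: violates R4
E4: legal

{B3, E4, G3}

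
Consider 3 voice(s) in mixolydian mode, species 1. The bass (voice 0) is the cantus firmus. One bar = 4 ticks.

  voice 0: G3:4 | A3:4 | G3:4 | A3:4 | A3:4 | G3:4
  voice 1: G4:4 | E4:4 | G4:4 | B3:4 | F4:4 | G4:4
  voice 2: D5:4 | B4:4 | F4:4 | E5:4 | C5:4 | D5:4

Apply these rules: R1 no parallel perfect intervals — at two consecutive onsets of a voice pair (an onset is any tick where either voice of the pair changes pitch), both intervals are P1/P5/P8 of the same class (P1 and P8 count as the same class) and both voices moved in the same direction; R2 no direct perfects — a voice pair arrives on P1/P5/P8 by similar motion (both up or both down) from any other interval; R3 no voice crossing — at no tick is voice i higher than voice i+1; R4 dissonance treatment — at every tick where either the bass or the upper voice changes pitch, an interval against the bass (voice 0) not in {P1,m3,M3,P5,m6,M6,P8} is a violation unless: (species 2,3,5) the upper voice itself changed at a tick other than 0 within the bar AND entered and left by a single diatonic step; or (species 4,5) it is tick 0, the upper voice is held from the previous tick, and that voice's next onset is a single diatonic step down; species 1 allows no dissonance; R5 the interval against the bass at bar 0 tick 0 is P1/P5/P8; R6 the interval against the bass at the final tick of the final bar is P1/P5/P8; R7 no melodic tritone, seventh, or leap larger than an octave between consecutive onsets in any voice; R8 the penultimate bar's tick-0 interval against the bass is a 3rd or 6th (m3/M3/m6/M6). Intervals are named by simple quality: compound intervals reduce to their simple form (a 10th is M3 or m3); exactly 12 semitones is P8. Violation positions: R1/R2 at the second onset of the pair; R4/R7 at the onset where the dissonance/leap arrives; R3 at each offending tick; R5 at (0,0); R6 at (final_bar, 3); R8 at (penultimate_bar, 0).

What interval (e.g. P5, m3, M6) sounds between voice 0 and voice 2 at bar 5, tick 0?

P5

voice 0=G3 voice 2=D5 -> P5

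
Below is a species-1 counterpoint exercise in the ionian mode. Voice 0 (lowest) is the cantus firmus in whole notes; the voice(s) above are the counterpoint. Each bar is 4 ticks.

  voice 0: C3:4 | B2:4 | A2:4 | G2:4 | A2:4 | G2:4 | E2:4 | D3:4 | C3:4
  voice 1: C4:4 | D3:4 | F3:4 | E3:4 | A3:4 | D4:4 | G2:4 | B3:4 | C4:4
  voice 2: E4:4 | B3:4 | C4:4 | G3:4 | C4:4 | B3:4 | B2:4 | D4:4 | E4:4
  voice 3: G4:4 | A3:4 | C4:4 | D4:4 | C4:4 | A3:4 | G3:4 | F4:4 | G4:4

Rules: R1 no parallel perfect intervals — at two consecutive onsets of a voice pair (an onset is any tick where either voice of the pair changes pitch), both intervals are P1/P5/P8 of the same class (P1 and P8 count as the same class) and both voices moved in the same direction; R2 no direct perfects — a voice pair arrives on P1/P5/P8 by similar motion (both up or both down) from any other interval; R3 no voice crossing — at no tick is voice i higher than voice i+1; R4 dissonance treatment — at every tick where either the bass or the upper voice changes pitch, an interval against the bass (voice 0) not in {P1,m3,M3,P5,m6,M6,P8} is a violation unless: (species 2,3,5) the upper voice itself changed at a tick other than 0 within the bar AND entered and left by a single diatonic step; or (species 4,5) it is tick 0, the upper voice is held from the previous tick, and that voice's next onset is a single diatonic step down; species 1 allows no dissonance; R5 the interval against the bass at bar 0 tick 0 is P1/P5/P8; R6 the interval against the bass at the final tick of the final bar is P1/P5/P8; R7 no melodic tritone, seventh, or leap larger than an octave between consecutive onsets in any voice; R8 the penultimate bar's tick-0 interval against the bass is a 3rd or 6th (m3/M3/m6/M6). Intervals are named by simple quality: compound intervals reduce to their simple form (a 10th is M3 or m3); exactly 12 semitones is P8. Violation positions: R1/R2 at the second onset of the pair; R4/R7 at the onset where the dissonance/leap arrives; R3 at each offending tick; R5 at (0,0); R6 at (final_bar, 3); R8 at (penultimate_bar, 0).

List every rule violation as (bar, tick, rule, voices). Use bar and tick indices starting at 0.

bar 0: v0=C3 v1=C4 v2=E4 v3=G4 downbeat P5
bar 1: v0=B2 v1=D3 v2=B3 v3=A3 downbeat m7
bar 2: v0=A2 v1=F3 v2=C4 v3=C4 downbeat m3
bar 3: v0=G2 v1=E3 v2=G3 v3=D4 downbeat P5
bar 4: v0=A2 v1=A3 v2=C4 v3=C4 downbeat m3
bar 5: v0=G2 v1=D4 v2=B3 v3=A3 downbeat M2
bar 6: v0=E2 v1=G2 v2=B2 v3=G3 downbeat m3
bar 7: v0=D3 v1=B3 v2=D4 v3=F4 downbeat m3
bar 8: v0=C3 v1=C4 v2=E4 v3=G4 downbeat P5
  -> R5 @ bar 0 tick 0 v(0, 2): opens on M3
  -> R1 @ bar 1 tick 0 v(1, 3): C4/G4 P5 -> D3/A3 P5 similar
  -> R2 @ bar 1 tick 0 v(0, 2): C3/E4 M3 -> B2/B3 P8 similar
  -> R3 @ bar 1 tick 0 v(2, 3): B3 above A3
  -> R4 @ bar 1 tick 0 v(0, 3): B2/A3 m7 untreated
  -> R7 @ bar 1 tick 0 v(1,): C4->D3 leap 10st
  -> R7 @ bar 1 tick 0 v(3,): G4->A3 leap 10st
  -> R3 @ bar 1 tick 1 v(2, 3): B3 above A3
  -> R3 @ bar 1 tick 2 v(2, 3): B3 above A3
  -> R3 @ bar 1 tick 3 v(2, 3): B3 above A3
  -> R1 @ bar 2 tick 0 v(1, 3): D3/A3 P5 -> F3/C4 P5 similar
  -> R2 @ bar 2 tick 0 v(1, 2): D3/B3 M6 -> F3/C4 P5 similar
  -> R2 @ bar 2 tick 0 v(2, 3): B3/A3 M2 -> C4/C4 P1 similar
  -> R2 @ bar 3 tick 0 v(0, 2): A2/C4 m3 -> G2/G3 P8 similar
  -> R2 @ bar 4 tick 0 v(0, 1): G2/E3 M6 -> A2/A3 P8 similar
  -> R3 @ bar 5 tick 0 v(1, 2): D4 above B3
  -> R3 @ bar 5 tick 0 v(2, 3): B3 above A3
  -> R4 @ bar 5 tick 0 v(0, 3): G2/A3 M2 untreated
  -> R3 @ bar 5 tick 1 v(1, 2): D4 above B3
  -> R3 @ bar 5 tick 1 v(2, 3): B3 above A3
  -> R3 @ bar 5 tick 2 v(1, 2): D4 above B3
  -> R3 @ bar 5 tick 2 v(2, 3): B3 above A3
  -> R3 @ bar 5 tick 3 v(1, 2): D4 above B3
  -> R3 @ bar 5 tick 3 v(2, 3): B3 above A3
  -> R2 @ bar 6 tick 0 v(0, 2): G2/B3 M3 -> E2/B2 P5 similar
  -> R2 @ bar 6 tick 0 v(1, 3): D4/A3 P4 -> G2/G3 P8 similar
  -> R7 @ bar 6 tick 0 v(1,): D4->G2 leap 19st
  -> R2 @ bar 7 tick 0 v(0, 2): E2/B2 P5 -> D3/D4 P8 similar
  -> R7 @ bar 7 tick 0 v(0,): E2->D3 leap 10st
  -> R7 @ bar 7 tick 0 v(1,): G2->B3 leap 16st
  -> R7 @ bar 7 tick 0 v(2,): B2->D4 leap 15st
  -> R7 @ bar 7 tick 0 v(3,): G3->F4 leap 10st
  -> R8 @ bar 7 tick 0 v(0, 2): penult P8 not 3rd/6th
  -> R2 @ bar 8 tick 0 v(1, 3): B3/F4 TT -> C4/G4 P5 similar
  -> R6 @ bar 8 tick 3 v(0, 2): closes on M3

(0, 0, R5, (0, 2))
(1, 0, R1, (1, 3))
(1, 0, R2, (0, 2))
(1, 0, R3, (2, 3))
(1, 0, R4, (0, 3))
(1, 0, R7, (1,))
(1, 0, R7, (3,))
(1, 1, R3, (2, 3))
(1, 2, R3, (2, 3))
(1, 3, R3, (2, 3))
(2, 0, R1, (1, 3))
(2, 0, R2, (1, 2))
(2, 0, R2, (2, 3))
(3, 0, R2, (0, 2))
(4, 0, R2, (0, 1))
(5, 0, R3, (1, 2))
(5, 0, R3, (2, 3))
(5, 0, R4, (0, 3))
(5, 1, R3, (1, 2))
(5, 1, R3, (2, 3))
(5, 2, R3, (1, 2))
(5, 2, R3, (2, 3))
(5, 3, R3, (1, 2))
(5, 3, R3, (2, 3))
(6, 0, R2, (0, 2))
(6, 0, R2, (1, 3))
(6, 0, R7, (1,))
(7, 0, R2, (0, 2))
(7, 0, R7, (0,))
(7, 0, R7, (1,))
(7, 0, R7, (2,))
(7, 0, R7, (3,))
(7, 0, R8, (0, 2))
(8, 0, R2, (1, 3))
(8, 3, R6, (0, 2))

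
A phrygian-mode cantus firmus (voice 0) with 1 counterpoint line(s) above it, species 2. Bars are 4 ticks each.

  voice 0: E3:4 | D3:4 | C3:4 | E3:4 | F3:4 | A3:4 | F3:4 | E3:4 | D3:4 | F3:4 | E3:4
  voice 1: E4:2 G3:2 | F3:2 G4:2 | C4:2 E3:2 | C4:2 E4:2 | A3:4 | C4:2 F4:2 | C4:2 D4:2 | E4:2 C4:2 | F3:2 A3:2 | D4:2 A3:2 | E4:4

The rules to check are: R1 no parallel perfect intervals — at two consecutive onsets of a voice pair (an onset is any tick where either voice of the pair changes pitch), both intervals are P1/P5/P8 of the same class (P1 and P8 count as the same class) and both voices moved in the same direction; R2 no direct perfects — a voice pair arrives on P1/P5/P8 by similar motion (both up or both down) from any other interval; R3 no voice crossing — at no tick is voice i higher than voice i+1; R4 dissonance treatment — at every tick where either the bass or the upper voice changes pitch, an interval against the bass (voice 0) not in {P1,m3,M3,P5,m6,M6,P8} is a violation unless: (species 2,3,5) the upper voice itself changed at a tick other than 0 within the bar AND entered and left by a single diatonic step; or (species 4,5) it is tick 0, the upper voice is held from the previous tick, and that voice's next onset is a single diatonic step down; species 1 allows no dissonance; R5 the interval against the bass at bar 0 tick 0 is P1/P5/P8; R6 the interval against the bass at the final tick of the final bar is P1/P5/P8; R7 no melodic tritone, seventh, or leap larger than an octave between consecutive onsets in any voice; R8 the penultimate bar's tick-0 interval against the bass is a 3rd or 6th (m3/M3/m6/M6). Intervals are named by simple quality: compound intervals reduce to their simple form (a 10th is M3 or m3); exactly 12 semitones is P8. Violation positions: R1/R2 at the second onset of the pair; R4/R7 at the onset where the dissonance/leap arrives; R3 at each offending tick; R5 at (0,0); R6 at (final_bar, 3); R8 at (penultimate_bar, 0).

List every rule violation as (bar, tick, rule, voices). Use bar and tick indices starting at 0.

(1, 2, R4, (0, 1))
(1, 2, R7, (1,))
(2, 0, R2, (0, 1))
(6, 0, R2, (0, 1))

bar 0: v0=E3 v1=E4 downbeat P8
bar 1: v0=D3 v1=F3 downbeat m3
bar 2: v0=C3 v1=C4 downbeat P8
bar 3: v0=E3 v1=C4 downbeat m6
bar 4: v0=F3 v1=A3 downbeat M3
bar 5: v0=A3 v1=C4 downbeat m3
bar 6: v0=F3 v1=C4 downbeat P5
bar 7: v0=E3 v1=E4 downbeat P8
bar 8: v0=D3 v1=F3 downbeat m3
bar 9: v0=F3 v1=D4 downbeat M6
bar 10: v0=E3 v1=E4 downbeat P8
  -> R4 @ bar 1 tick 2 v(0, 1): D3/G4 P4 untreated
  -> R7 @ bar 1 tick 2 v(1,): F3->G4 leap 14st
  -> R2 @ bar 2 tick 0 v(0, 1): D3/G4 P4 -> C3/C4 P8 similar
  -> R2 @ bar 6 tick 0 v(0, 1): A3/F4 m6 -> F3/C4 P5 similar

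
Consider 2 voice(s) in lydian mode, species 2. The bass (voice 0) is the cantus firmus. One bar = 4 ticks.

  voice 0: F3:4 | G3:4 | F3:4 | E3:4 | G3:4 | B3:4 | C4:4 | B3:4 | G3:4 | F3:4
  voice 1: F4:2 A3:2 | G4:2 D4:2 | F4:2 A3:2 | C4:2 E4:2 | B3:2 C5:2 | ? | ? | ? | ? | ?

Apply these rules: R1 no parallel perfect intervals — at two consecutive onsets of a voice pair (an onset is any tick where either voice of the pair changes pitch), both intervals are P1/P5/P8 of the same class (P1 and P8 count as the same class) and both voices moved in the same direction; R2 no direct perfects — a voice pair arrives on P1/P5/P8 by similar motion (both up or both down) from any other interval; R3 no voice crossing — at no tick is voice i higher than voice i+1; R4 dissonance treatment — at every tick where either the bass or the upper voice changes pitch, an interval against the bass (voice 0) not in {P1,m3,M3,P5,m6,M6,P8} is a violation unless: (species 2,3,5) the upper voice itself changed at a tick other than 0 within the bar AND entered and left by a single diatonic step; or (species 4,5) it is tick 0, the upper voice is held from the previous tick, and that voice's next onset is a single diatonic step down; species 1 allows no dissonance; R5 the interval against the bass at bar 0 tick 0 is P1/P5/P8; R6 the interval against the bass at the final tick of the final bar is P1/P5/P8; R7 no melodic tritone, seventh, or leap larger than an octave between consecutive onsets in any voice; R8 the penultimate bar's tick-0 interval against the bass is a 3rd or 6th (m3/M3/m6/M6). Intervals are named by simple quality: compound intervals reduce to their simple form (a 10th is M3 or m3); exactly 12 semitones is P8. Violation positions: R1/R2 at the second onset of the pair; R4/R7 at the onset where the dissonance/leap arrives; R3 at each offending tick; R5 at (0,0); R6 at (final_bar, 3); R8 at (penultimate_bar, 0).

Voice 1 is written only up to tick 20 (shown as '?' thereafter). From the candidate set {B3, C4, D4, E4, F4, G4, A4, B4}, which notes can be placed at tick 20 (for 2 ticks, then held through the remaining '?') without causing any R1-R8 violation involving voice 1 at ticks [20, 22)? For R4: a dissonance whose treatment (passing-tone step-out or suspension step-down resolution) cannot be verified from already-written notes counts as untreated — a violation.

B3: violates R7
C4: violates R4
D4: violates R7
E4: violates R4
F4: violates R4
G4: legal
A4: violates R4
B4: legal

{B4, G4}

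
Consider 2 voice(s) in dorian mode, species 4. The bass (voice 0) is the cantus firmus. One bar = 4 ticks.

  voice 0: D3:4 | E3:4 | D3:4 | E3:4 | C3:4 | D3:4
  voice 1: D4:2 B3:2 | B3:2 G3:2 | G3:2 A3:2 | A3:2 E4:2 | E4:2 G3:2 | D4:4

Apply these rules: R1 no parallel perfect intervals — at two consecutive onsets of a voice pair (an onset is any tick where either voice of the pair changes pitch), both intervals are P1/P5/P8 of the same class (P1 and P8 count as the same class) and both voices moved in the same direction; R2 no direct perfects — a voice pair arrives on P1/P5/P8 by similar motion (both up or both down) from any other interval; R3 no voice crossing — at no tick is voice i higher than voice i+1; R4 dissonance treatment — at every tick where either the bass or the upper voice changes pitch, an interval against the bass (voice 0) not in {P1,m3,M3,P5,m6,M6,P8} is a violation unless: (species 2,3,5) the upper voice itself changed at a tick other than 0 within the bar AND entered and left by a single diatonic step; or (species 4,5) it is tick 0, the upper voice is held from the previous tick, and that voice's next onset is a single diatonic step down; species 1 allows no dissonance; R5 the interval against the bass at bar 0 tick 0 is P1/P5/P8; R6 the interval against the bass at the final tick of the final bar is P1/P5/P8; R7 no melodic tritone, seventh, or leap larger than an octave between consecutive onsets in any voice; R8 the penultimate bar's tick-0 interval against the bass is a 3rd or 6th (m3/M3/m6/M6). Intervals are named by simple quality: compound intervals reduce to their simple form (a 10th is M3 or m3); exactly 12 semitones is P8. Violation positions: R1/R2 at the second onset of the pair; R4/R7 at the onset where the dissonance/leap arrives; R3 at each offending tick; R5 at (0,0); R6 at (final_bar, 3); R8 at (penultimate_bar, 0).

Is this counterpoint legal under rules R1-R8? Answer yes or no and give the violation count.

No (3 violations)

bar 0: v0=D3 v1=D4 (P8)
bar 1: v0=E3 v1=B3 (P5)
bar 2: v0=D3 v1=G3 (P4)
bar 3: v0=E3 v1=A3 (P4)
bar 4: v0=C3 v1=E4 (M3)
bar 5: v0=D3 v1=D4 (P8)
  R4 @ bar2.0: D3/G3 P4 untreated
  R4 @ bar3.0: E3/A3 P4 untreated
  R2 @ bar5.0: C3/G3 P5 -> D3/D4 P8 similar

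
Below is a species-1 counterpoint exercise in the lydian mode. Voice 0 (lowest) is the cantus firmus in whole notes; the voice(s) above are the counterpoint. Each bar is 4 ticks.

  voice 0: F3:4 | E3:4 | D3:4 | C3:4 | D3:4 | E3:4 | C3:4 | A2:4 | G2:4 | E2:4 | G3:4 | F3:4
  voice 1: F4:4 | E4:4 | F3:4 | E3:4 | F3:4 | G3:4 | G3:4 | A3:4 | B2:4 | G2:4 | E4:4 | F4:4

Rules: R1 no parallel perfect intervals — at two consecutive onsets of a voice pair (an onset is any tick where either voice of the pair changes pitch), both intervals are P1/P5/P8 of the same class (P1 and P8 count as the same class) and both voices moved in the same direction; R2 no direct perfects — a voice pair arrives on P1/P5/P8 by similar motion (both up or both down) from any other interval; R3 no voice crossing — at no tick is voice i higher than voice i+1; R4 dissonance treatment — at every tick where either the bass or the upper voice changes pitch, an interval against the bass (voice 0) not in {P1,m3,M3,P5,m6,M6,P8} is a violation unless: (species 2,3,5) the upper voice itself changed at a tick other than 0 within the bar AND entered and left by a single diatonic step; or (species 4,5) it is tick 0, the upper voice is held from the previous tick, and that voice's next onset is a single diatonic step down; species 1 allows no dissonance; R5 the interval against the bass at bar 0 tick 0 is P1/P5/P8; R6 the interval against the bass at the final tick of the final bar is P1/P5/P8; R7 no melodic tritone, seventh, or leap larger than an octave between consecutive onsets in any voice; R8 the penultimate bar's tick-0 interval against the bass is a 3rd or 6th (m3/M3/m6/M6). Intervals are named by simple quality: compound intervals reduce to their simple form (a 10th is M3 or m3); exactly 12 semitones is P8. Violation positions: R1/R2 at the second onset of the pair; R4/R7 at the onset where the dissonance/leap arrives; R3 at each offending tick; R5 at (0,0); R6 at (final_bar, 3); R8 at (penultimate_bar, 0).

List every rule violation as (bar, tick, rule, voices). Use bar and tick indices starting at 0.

(1, 0, R1, (0, 1))
(2, 0, R7, (1,))
(8, 0, R7, (1,))
(10, 0, R7, (0,))
(10, 0, R7, (1,))

bar 0: v0=F3 v1=F4 downbeat P8
bar 1: v0=E3 v1=E4 downbeat P8
bar 2: v0=D3 v1=F3 downbeat m3
bar 3: v0=C3 v1=E3 downbeat M3
bar 4: v0=D3 v1=F3 downbeat m3
bar 5: v0=E3 v1=G3 downbeat m3
bar 6: v0=C3 v1=G3 downbeat P5
bar 7: v0=A2 v1=A3 downbeat P8
bar 8: v0=G2 v1=B2 downbeat M3
bar 9: v0=E2 v1=G2 downbeat m3
bar 10: v0=G3 v1=E4 downbeat M6
bar 11: v0=F3 v1=F4 downbeat P8
  -> R1 @ bar 1 tick 0 v(0, 1): F3/F4 P8 -> E3/E4 P8 similar
  -> R7 @ bar 2 tick 0 v(1,): E4->F3 leap 11st
  -> R7 @ bar 8 tick 0 v(1,): A3->B2 leap 10st
  -> R7 @ bar 10 tick 0 v(0,): E2->G3 leap 15st
  -> R7 @ bar 10 tick 0 v(1,): G2->E4 leap 21st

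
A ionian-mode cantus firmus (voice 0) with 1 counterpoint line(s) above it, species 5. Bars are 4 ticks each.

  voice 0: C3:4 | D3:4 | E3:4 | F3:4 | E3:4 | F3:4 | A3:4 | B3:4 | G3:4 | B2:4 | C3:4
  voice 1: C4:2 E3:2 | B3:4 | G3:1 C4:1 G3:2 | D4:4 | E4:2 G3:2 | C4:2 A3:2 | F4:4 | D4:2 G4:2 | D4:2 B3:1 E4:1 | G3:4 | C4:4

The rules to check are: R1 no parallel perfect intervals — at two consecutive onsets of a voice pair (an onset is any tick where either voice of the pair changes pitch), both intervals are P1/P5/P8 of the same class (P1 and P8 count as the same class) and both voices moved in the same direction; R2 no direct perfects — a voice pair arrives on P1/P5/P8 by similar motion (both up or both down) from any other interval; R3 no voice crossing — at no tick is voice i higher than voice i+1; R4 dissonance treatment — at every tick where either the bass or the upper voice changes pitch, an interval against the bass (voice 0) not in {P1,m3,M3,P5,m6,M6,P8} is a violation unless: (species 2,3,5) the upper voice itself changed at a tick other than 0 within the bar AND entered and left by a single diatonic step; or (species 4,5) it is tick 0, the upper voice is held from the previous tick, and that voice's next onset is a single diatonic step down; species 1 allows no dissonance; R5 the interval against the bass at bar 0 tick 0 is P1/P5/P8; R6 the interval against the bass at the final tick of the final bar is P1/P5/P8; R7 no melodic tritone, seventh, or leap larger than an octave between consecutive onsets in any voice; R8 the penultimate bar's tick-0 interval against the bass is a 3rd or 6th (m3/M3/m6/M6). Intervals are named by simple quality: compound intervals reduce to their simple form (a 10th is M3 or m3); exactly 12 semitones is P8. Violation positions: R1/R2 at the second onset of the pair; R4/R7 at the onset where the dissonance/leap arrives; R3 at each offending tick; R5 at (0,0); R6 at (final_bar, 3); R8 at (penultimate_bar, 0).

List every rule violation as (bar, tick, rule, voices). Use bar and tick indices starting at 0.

bar 0: v0=C3 v1=C4 downbeat P8
bar 1: v0=D3 v1=B3 downbeat M6
bar 2: v0=E3 v1=G3 downbeat m3
bar 3: v0=F3 v1=D4 downbeat M6
bar 4: v0=E3 v1=E4 downbeat P8
bar 5: v0=F3 v1=C4 downbeat P5
bar 6: v0=A3 v1=F4 downbeat m6
bar 7: v0=B3 v1=D4 downbeat m3
bar 8: v0=G3 v1=D4 downbeat P5
bar 9: v0=B2 v1=G3 downbeat m6
bar 10: v0=C3 v1=C4 downbeat P8
  -> R2 @ bar 5 tick 0 v(0, 1): E3/G3 m3 -> F3/C4 P5 similar
  -> R2 @ bar 8 tick 0 v(0, 1): B3/G4 m6 -> G3/D4 P5 similar
  -> R2 @ bar 10 tick 0 v(0, 1): B2/G3 m6 -> C3/C4 P8 similar

(5, 0, R2, (0, 1))
(8, 0, R2, (0, 1))
(10, 0, R2, (0, 1))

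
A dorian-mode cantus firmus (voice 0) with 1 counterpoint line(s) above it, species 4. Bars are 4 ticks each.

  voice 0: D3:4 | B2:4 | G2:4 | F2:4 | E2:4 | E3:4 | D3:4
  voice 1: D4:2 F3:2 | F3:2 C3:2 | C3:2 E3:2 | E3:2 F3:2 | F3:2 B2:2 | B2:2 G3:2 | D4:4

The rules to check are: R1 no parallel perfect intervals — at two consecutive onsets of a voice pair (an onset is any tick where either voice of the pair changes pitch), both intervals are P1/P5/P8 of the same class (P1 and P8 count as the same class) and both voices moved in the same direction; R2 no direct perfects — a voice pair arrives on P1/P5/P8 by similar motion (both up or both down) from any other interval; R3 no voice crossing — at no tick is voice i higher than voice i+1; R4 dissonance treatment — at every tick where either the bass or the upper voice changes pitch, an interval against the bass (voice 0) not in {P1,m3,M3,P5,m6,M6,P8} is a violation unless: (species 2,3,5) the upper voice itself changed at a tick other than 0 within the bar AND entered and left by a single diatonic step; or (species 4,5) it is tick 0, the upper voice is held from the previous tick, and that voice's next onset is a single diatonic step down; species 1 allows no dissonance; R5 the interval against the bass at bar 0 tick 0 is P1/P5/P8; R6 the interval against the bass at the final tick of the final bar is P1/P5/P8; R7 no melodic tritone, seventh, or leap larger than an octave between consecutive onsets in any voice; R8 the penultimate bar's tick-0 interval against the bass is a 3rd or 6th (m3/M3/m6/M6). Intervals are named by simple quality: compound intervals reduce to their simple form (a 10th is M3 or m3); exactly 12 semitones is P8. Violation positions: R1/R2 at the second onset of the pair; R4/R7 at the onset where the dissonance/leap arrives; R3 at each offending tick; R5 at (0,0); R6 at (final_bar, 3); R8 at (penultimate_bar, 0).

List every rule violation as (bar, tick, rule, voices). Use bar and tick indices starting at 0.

bar 0: v0=D3 v1=D4 downbeat P8
bar 1: v0=B2 v1=F3 downbeat TT
bar 2: v0=G2 v1=C3 downbeat P4
bar 3: v0=F2 v1=E3 downbeat M7
bar 4: v0=E2 v1=F3 downbeat m2
bar 5: v0=E3 v1=B2 downbeat P4
bar 6: v0=D3 v1=D4 downbeat P8
  -> R4 @ bar 1 tick 0 v(0, 1): B2/F3 TT untreated
  -> R4 @ bar 1 tick 2 v(0, 1): B2/C3 m2 untreated
  -> R4 @ bar 2 tick 0 v(0, 1): G2/C3 P4 untreated
  -> R4 @ bar 3 tick 0 v(0, 1): F2/E3 M7 untreated
  -> R4 @ bar 4 tick 0 v(0, 1): E2/F3 m2 untreated
  -> R7 @ bar 4 tick 2 v(1,): F3->B2 leap 6st
  -> R3 @ bar 5 tick 0 v(0, 1): E3 above B2
  -> R4 @ bar 5 tick 0 v(0, 1): E3/B2 P4 untreated
  -> R8 @ bar 5 tick 0 v(0, 1): penult P4 not 3rd/6th
  -> R3 @ bar 5 tick 1 v(0, 1): E3 above B2

(1, 0, R4, (0, 1))
(1, 2, R4, (0, 1))
(2, 0, R4, (0, 1))
(3, 0, R4, (0, 1))
(4, 0, R4, (0, 1))
(4, 2, R7, (1,))
(5, 0, R3, (0, 1))
(5, 0, R4, (0, 1))
(5, 0, R8, (0, 1))
(5, 1, R3, (0, 1))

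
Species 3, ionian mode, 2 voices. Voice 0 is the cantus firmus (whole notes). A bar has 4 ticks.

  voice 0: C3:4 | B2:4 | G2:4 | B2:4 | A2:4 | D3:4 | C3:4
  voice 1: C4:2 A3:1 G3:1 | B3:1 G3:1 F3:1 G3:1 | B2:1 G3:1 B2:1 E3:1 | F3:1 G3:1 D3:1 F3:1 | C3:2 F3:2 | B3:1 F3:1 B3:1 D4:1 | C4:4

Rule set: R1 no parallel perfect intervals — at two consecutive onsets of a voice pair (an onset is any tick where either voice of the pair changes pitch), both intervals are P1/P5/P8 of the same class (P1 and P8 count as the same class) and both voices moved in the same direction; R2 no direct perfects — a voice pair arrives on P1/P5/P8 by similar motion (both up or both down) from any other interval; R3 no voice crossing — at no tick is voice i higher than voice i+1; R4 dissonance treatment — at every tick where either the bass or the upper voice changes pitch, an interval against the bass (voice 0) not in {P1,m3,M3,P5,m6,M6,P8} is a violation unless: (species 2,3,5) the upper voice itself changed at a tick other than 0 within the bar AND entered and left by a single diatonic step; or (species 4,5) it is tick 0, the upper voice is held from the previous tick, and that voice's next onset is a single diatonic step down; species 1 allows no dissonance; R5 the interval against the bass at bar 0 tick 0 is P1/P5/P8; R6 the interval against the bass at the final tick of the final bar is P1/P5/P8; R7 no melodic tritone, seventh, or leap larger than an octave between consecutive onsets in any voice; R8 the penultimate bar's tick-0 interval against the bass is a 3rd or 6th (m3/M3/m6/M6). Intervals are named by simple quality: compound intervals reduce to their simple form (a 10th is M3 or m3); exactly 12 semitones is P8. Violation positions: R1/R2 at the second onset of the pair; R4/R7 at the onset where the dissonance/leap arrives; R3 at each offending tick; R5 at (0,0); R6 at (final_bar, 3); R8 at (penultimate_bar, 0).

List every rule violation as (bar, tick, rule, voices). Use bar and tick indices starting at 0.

bar 0: v0=C3 v1=C4 downbeat P8
bar 1: v0=B2 v1=B3 downbeat P8
bar 2: v0=G2 v1=B2 downbeat M3
bar 3: v0=B2 v1=F3 downbeat TT
bar 4: v0=A2 v1=C3 downbeat m3
bar 5: v0=D3 v1=B3 downbeat M6
bar 6: v0=C3 v1=C4 downbeat P8
  -> R4 @ bar 3 tick 0 v(0, 1): B2/F3 TT untreated
  -> R4 @ bar 3 tick 3 v(0, 1): B2/F3 TT untreated
  -> R7 @ bar 5 tick 0 v(1,): F3->B3 leap 6st
  -> R7 @ bar 5 tick 1 v(1,): B3->F3 leap 6st
  -> R7 @ bar 5 tick 2 v(1,): F3->B3 leap 6st
  -> R1 @ bar 6 tick 0 v(0, 1): D3/D4 P8 -> C3/C4 P8 similar

(3, 0, R4, (0, 1))
(3, 3, R4, (0, 1))
(5, 0, R7, (1,))
(5, 1, R7, (1,))
(5, 2, R7, (1,))
(6, 0, R1, (0, 1))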